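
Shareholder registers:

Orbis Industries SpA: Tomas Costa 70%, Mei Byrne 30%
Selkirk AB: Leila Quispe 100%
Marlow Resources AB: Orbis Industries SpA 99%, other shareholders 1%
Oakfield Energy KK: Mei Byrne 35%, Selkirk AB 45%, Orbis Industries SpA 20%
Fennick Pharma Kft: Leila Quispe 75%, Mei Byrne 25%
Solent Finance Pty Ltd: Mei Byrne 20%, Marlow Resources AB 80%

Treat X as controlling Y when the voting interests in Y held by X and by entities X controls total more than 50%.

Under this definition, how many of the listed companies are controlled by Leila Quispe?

2

Leila holds 100% of Selkirk, so Leila controls Selkirk.
Leila holds 75% of Fennick, so Leila controls Fennick.
No other company's threshold is met.
Leila controls 2 companies.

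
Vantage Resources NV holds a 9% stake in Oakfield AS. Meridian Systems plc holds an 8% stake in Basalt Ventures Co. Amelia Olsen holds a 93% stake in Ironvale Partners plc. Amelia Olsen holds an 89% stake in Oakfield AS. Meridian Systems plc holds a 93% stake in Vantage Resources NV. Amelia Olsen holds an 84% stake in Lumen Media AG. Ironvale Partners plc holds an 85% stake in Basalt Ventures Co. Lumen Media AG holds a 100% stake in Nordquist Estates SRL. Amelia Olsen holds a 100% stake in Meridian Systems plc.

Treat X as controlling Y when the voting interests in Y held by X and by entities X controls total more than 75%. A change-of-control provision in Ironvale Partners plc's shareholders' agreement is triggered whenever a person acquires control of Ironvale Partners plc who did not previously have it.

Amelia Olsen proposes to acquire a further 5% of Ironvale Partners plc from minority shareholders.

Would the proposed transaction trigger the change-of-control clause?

No

The purchase changes only Amelia's holdings, so Amelia is the only person who could newly come to control Ironvale.
Amelia holds 93% of Ironvale, so Amelia controls Ironvale.
So Amelia already controls Ironvale before the transaction.
After the purchase, Amelia's direct stake in Ironvale rises to 93% + 5% = 98%.
Amelia controlled Ironvale already, so this is not a new person acquiring control; every other person's position is unchanged or reduced.
No new person acquires control, so the clause is not triggered.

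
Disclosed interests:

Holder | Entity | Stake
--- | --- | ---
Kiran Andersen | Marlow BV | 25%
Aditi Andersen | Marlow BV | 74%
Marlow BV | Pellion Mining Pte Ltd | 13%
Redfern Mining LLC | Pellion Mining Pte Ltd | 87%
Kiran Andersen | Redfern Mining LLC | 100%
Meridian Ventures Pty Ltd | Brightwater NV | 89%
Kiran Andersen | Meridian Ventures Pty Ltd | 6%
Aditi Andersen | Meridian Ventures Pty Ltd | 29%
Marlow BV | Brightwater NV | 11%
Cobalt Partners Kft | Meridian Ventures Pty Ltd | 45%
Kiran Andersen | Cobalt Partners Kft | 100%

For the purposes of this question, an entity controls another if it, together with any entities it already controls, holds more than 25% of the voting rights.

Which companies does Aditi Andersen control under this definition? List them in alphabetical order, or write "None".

Aditi holds 29% of Meridian, so Aditi controls Meridian.
Aditi holds 74% of Marlow, so Aditi controls Marlow.
Meridian and Marlow together hold 89% + 11% = 100% of Brightwater, so Aditi controls Brightwater.
No other company's threshold is met.

Brightwater NV, Marlow BV, Meridian Ventures Pty Ltd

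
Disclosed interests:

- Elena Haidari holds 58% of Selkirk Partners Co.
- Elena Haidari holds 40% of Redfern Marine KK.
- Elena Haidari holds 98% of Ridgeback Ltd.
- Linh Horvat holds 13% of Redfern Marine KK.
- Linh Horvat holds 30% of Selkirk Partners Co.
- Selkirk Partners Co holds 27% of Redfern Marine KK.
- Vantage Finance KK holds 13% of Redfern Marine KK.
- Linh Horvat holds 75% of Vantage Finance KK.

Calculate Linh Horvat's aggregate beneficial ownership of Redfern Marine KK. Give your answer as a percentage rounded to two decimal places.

Linh reaches Redfern along 3 paths.
Via Selkirk: 30% × 27% = 8.1%.
Direct stake: 13% = 13%.
Via Vantage: 75% × 13% = 9.75%.
Total: 8.1% + 13% + 9.75% = 30.85%.

30.85%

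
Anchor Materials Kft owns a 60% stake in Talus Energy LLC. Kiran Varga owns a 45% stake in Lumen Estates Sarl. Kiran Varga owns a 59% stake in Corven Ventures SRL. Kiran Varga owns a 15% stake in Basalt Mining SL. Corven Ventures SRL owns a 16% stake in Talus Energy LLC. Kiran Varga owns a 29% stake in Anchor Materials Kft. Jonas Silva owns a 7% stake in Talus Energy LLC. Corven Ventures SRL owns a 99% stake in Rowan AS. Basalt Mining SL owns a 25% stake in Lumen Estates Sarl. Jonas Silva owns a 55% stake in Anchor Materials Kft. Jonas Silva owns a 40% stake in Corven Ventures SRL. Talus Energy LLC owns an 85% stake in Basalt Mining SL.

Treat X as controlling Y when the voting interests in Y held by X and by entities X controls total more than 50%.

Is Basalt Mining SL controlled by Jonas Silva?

Yes

Jonas holds 55% of Anchor, so Jonas controls Anchor.
Jonas and Anchor together hold 7% + 60% = 67% of Talus, so Jonas controls Talus.
Talus holds 85% of Basalt, so Jonas controls Basalt.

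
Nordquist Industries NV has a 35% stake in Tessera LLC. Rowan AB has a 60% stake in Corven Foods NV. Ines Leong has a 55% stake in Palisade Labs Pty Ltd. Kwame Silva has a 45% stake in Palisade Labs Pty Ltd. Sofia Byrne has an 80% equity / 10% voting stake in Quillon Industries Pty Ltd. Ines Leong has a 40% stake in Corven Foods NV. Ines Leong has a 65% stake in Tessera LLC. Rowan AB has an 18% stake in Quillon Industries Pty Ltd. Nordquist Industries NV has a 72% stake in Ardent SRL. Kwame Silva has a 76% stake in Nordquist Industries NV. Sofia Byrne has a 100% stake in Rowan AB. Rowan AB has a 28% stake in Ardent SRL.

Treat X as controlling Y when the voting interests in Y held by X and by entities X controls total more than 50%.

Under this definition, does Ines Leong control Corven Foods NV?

No

Ines holds 65% of Tessera, so Ines controls Tessera.
Ines holds 55% of Palisade, so Ines controls Palisade.
In Corven, Ines's side holds only 40%, not > 50%.
So Ines does not control Corven.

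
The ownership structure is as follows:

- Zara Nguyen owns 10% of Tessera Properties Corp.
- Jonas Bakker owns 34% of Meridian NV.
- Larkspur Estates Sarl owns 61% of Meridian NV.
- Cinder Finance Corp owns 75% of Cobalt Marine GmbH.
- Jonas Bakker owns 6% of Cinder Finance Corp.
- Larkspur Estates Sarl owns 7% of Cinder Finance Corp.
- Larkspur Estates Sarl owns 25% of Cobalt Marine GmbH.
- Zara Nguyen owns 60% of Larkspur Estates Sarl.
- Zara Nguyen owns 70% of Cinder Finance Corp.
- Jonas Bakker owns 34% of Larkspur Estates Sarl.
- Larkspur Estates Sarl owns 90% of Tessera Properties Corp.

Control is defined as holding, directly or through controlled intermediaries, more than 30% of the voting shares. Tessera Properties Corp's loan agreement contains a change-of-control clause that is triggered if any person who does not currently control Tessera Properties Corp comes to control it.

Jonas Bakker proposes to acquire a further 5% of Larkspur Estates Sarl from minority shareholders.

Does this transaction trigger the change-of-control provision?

No

The purchase changes only Jonas's holdings, so Jonas is the only person who could newly come to control Tessera.
Jonas holds 34% of Larkspur, so Jonas controls Larkspur.
Larkspur holds 90% of Tessera, so Jonas controls Tessera.
So Jonas already controls Tessera before the transaction.
After the purchase, Jonas's direct stake in Larkspur rises to 34% + 5% = 39%.
Jonas controlled Tessera already, so this is not a new person acquiring control; every other person's position is unchanged or reduced.
No new person acquires control, so the clause is not triggered.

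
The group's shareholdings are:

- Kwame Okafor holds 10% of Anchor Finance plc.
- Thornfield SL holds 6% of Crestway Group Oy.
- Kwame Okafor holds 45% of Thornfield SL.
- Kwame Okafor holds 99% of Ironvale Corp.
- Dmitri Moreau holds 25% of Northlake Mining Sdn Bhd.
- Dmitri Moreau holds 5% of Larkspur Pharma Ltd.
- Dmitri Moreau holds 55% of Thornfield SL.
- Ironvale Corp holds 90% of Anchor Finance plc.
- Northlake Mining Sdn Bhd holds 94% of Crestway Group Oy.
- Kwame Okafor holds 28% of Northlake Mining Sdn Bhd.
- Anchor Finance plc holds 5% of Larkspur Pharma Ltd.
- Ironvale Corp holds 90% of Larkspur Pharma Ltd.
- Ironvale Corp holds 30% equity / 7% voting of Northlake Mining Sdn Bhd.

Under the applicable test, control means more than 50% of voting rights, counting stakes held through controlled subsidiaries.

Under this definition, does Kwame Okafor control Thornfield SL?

No

Kwame holds 99% of Ironvale, so Kwame controls Ironvale.
Ironvale and Kwame together hold 90% + 10% = 100% of Anchor, so Kwame controls Anchor.
Ironvale and Anchor together hold 90% + 5% = 95% of Larkspur, so Kwame controls Larkspur.
In Thornfield, Kwame's side holds only 45%, not > 50%.
So Kwame does not control Thornfield.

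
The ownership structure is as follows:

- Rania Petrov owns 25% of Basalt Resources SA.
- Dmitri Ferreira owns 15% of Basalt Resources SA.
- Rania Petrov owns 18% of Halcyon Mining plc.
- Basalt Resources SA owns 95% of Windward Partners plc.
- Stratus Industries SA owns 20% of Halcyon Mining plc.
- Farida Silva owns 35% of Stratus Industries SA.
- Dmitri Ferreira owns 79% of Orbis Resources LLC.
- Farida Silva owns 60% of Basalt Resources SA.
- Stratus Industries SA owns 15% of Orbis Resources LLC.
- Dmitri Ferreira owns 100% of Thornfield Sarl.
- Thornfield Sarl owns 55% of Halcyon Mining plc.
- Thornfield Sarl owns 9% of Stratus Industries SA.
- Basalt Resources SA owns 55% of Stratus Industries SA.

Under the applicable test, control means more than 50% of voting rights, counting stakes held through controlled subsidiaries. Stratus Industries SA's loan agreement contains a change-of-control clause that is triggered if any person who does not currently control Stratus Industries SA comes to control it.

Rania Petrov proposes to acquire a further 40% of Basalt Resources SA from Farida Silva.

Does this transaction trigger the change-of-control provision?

Yes

The purchase adds only to Rania's holdings (Farida's stake shrinks), so Rania is the only person who could newly come to control Stratus.
Rania's largest direct stake is 25% in Basalt, which does not meet the threshold, so Rania controls no company.
Neither Rania nor any entity Rania controls holds any voting interest in Stratus.
So before the transaction, Rania does not control Stratus.
After the purchase, Rania's direct stake in Basalt rises to 25% + 40% = 65%, and Farida's stake falls to 20%.
Rania holds 65% of Basalt, so Rania controls Basalt.
Basalt holds 55% of Stratus, so Rania controls Stratus.
Rania did not control Stratus before and does after, so the clause is triggered.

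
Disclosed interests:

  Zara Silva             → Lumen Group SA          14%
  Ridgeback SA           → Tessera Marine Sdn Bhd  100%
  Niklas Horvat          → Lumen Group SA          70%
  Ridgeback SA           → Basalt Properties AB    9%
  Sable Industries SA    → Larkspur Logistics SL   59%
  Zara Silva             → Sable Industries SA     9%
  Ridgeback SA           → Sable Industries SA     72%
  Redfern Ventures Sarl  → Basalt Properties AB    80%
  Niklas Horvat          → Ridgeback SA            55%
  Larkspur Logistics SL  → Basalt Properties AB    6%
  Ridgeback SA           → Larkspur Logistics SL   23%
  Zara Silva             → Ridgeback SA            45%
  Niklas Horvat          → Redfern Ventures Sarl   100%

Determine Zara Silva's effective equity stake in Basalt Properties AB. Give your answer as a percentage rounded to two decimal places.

Zara reaches Basalt along 4 paths.
Via Ridgeback: 45% × 9% = 4.05%.
Via Ridgeback → Larkspur: 45% × 23% × 6% = 0.621%.
Via Ridgeback → Sable → Larkspur: 45% × 72% × 59% × 6% = 1.14696%.
Via Sable → Larkspur: 9% × 59% × 6% = 0.3186%.
Total: 4.05% + 0.621% + 1.14696% + 0.3186% = 6.13656%.
Rounded: 6.14%.

6.14%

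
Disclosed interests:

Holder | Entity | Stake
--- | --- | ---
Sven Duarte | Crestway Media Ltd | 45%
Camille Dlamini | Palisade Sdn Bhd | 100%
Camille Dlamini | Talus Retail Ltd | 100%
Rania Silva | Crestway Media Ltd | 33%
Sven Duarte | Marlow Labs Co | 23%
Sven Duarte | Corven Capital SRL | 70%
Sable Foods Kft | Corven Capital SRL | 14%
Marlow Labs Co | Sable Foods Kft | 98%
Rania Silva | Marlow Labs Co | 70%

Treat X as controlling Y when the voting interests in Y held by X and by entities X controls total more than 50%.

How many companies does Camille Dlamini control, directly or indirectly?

2

Camille holds 100% of Palisade, so Camille controls Palisade.
Camille holds 100% of Talus, so Camille controls Talus.
No other company's threshold is met.
Camille controls 2 companies.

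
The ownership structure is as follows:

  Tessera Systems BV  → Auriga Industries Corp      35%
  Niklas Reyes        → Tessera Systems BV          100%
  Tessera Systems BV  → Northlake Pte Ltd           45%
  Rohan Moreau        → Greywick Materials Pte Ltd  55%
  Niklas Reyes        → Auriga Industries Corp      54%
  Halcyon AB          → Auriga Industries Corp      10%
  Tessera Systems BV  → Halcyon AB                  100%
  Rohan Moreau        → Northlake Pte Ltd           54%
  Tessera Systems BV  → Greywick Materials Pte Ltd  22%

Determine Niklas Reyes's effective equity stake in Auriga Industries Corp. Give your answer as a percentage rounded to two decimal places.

99.00%

Niklas reaches Auriga along 3 paths.
Via Tessera: 100% × 35% = 35%.
Via Tessera → Halcyon: 100% × 100% × 10% = 10%.
Direct stake: 54% = 54%.
Total: 35% + 10% + 54% = 99%.
Rounded: 99.00%.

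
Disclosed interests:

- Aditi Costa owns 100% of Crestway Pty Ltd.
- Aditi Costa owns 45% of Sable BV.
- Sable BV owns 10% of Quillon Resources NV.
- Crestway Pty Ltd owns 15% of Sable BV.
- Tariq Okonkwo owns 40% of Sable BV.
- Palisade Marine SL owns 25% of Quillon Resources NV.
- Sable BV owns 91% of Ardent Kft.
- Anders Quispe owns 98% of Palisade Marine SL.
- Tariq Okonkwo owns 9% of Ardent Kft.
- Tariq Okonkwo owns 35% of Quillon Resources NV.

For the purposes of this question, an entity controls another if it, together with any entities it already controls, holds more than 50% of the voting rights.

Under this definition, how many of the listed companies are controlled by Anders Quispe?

1

Anders holds 98% of Palisade, so Anders controls Palisade.
No other company's threshold is met.
Anders controls 1 company.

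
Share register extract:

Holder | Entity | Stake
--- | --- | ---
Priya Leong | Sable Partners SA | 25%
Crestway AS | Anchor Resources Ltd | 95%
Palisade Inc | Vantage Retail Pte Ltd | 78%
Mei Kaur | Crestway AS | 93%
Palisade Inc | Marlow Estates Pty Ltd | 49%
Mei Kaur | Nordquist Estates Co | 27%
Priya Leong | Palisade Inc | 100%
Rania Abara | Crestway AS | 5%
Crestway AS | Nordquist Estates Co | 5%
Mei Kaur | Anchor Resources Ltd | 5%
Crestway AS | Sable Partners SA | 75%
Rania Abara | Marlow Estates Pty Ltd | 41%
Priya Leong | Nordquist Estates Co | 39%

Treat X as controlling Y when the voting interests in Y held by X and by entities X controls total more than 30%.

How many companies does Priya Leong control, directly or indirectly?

Priya holds 39% of Nordquist, so Priya controls Nordquist.
Priya holds 100% of Palisade, so Priya controls Palisade.
Palisade holds 78% of Vantage, so Priya controls Vantage.
Palisade holds 49% of Marlow, so Priya controls Marlow.
No other company's threshold is met.
Priya controls 4 companies.

4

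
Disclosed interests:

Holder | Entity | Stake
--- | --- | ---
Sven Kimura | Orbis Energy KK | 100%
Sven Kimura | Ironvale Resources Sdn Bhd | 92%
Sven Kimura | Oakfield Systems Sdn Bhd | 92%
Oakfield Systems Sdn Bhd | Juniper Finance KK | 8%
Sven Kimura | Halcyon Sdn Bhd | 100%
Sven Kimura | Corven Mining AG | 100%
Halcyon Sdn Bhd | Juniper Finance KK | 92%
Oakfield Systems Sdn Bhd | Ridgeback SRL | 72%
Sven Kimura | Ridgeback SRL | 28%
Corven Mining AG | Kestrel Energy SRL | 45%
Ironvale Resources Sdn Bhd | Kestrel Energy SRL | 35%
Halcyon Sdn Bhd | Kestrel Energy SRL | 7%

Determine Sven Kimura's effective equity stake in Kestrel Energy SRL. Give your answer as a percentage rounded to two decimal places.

Sven reaches Kestrel along 3 paths.
Via Corven: 100% × 45% = 45%.
Via Ironvale: 92% × 35% = 32.2%.
Via Halcyon: 100% × 7% = 7%.
Total: 45% + 32.2% + 7% = 84.2%.
Rounded: 84.20%.

84.20%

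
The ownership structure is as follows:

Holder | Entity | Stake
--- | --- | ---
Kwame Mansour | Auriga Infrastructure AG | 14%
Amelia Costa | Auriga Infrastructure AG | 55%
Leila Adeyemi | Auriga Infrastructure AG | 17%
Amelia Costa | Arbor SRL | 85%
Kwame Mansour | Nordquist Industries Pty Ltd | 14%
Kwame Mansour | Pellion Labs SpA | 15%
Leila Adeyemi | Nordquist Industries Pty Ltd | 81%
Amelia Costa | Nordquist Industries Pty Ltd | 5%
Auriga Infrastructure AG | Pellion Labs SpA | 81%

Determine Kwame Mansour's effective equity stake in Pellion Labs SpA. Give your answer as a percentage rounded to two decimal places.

26.34%

Kwame reaches Pellion along 2 paths.
Direct stake: 15% = 15%.
Via Auriga: 14% × 81% = 11.34%.
Total: 15% + 11.34% = 26.34%.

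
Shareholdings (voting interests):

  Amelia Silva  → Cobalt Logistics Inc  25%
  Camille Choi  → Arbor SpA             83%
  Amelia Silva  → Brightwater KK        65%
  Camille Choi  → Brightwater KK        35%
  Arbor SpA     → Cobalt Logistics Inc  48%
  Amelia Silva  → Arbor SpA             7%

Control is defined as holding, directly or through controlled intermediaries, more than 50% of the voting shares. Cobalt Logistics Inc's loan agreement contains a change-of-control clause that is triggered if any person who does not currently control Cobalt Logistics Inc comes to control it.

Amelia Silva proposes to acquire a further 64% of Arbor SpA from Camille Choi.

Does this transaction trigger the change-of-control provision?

The purchase adds only to Amelia's holdings (Camille's stake shrinks), so Amelia is the only person who could newly come to control Cobalt.
Amelia holds 65% of Brightwater, so Amelia controls Brightwater.
In Cobalt, Amelia's side holds only 25%, not > 50%.
So before the transaction, Amelia does not control Cobalt.
After the purchase, Amelia's direct stake in Arbor rises to 7% + 64% = 71%, and Camille's stake falls to 19%.
Amelia holds 71% of Arbor, so Amelia controls Arbor.
Arbor and Amelia together hold 48% + 25% = 73% of Cobalt, so Amelia controls Cobalt.
Amelia did not control Cobalt before and does after, so the clause is triggered.

Yes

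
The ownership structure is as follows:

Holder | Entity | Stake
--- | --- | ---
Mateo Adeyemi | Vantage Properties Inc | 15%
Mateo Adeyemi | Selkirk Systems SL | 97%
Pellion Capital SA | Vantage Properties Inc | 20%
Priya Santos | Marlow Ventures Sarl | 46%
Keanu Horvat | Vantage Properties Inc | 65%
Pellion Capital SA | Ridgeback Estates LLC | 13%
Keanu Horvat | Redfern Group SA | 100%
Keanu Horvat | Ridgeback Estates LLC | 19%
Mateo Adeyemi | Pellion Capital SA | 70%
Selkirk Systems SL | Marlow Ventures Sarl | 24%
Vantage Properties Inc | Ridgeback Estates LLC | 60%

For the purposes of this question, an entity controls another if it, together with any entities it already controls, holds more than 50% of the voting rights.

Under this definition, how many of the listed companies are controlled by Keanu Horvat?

3

Keanu holds 65% of Vantage, so Keanu controls Vantage.
Keanu holds 100% of Redfern, so Keanu controls Redfern.
Vantage and Keanu together hold 60% + 19% = 79% of Ridgeback, so Keanu controls Ridgeback.
No other company's threshold is met.
Keanu controls 3 companies.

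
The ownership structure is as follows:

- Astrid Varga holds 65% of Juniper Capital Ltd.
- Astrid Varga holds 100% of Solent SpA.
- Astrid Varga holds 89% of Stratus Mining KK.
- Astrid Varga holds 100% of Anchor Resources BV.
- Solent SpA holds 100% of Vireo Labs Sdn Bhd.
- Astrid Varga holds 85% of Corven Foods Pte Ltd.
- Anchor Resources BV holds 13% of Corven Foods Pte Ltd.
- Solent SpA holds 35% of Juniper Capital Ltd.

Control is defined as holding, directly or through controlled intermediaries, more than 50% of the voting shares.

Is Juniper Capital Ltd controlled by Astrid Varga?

Astrid holds 100% of Solent, so Astrid controls Solent.
Astrid and Solent together hold 65% + 35% = 100% of Juniper, so Astrid controls Juniper.

Yes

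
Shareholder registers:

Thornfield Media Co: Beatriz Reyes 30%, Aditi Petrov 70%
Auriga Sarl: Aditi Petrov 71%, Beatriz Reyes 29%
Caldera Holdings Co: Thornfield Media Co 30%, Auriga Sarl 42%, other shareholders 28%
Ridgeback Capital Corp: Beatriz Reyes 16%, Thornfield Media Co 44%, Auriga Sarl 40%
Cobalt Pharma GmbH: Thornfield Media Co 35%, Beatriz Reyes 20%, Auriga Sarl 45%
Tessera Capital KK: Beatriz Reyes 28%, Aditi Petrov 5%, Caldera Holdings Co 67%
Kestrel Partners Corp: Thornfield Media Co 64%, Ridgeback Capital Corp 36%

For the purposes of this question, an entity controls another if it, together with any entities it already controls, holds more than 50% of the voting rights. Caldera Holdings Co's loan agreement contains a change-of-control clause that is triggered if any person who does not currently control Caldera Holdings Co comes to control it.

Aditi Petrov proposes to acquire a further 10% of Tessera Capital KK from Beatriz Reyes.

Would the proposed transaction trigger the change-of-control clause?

The purchase adds only to Aditi's holdings (Beatriz's stake shrinks), so Aditi is the only person who could newly come to control Caldera.
Aditi holds 70% of Thornfield, so Aditi controls Thornfield.
Aditi holds 71% of Auriga, so Aditi controls Auriga.
Thornfield and Auriga together hold 30% + 42% = 72% of Caldera, so Aditi controls Caldera.
So Aditi already controls Caldera before the transaction.
After the purchase, Aditi's direct stake in Tessera rises to 5% + 10% = 15%, and Beatriz's stake falls to 18%.
Aditi controlled Caldera already, so this is not a new person acquiring control; every other person's position is unchanged or reduced.
No new person acquires control, so the clause is not triggered.

No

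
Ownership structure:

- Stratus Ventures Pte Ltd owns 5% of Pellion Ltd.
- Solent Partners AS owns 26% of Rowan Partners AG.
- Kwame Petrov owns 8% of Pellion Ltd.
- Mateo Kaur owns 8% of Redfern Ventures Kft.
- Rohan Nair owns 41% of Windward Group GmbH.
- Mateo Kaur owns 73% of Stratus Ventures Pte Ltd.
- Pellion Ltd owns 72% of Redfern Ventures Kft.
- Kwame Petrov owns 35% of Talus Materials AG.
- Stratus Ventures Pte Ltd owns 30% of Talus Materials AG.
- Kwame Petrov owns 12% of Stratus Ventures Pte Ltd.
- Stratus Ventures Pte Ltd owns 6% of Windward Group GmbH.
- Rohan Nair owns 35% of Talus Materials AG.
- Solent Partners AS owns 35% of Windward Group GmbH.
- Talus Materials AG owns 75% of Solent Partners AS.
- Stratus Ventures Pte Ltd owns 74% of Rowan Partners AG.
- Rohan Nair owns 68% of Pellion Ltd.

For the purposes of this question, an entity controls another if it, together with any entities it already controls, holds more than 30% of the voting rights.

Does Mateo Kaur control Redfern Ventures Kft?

No

Mateo holds 73% of Stratus, so Mateo controls Stratus.
Stratus holds 74% of Rowan, so Mateo controls Rowan.
In Redfern, Mateo's side holds only 8%, not > 30%.
So Mateo does not control Redfern.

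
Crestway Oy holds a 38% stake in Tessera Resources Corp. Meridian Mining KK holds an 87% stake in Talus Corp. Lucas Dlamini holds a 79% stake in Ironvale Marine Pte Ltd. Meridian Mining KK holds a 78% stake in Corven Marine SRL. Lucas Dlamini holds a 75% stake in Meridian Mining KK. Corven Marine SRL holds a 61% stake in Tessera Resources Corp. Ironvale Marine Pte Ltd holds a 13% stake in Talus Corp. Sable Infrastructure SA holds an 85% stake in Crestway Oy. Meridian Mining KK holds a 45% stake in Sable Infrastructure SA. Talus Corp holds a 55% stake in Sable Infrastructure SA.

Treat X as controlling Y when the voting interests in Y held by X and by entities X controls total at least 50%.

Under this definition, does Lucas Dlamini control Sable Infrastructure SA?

Yes

Lucas holds 75% of Meridian, so Lucas controls Meridian.
Lucas holds 79% of Ironvale, so Lucas controls Ironvale.
Ironvale and Meridian together hold 13% + 87% = 100% of Talus, so Lucas controls Talus.
Talus and Meridian together hold 55% + 45% = 100% of Sable, so Lucas controls Sable.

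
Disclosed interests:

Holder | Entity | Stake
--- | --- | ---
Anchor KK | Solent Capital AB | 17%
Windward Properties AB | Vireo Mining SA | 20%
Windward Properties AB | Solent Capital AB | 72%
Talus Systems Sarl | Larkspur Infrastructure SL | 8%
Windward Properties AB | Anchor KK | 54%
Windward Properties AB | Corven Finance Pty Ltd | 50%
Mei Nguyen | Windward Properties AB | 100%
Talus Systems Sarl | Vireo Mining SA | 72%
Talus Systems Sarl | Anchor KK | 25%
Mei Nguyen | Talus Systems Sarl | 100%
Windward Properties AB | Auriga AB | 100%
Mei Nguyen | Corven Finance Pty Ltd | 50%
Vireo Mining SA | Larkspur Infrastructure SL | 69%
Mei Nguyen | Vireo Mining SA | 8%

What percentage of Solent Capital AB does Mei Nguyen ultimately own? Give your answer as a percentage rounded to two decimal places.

85.43%

Mei reaches Solent along 3 paths.
Via Windward: 100% × 72% = 72%.
Via Talus → Anchor: 100% × 25% × 17% = 4.25%.
Via Windward → Anchor: 100% × 54% × 17% = 9.18%.
Total: 72% + 4.25% + 9.18% = 85.43%.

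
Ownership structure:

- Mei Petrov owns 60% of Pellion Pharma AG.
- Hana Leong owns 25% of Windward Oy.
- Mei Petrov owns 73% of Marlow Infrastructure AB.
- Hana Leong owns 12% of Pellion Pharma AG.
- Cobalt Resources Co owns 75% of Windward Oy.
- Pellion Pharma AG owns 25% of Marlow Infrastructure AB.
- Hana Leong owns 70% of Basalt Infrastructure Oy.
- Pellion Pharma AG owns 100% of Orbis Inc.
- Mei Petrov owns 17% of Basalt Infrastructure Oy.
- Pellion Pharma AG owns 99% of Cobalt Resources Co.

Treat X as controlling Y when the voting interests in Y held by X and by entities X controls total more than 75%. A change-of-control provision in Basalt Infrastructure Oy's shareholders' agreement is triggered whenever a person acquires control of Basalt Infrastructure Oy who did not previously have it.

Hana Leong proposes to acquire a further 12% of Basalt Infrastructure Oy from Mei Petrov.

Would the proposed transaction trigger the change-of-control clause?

Yes

The purchase adds only to Hana's holdings (Mei's stake shrinks), so Hana is the only person who could newly come to control Basalt.
Hana's largest direct stake is 70% in Basalt, which does not meet the threshold, so Hana controls no company.
In Basalt, Hana's side holds only 70%, not > 75%.
So before the transaction, Hana does not control Basalt.
After the purchase, Hana's direct stake in Basalt rises to 70% + 12% = 82%, and Mei's stake falls to 5%.
Hana holds 82% of Basalt, so Hana controls Basalt.
Hana did not control Basalt before and does after, so the clause is triggered.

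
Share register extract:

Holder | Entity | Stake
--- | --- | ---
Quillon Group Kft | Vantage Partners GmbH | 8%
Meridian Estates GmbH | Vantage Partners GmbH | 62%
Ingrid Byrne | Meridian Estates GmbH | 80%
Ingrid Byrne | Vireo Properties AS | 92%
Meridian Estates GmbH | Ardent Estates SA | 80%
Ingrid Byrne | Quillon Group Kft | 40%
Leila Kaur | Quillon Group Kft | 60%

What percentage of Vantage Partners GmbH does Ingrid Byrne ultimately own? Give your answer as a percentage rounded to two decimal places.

Ingrid reaches Vantage along 2 paths.
Via Quillon: 40% × 8% = 3.2%.
Via Meridian: 80% × 62% = 49.6%.
Total: 3.2% + 49.6% = 52.8%.
Rounded: 52.80%.

52.80%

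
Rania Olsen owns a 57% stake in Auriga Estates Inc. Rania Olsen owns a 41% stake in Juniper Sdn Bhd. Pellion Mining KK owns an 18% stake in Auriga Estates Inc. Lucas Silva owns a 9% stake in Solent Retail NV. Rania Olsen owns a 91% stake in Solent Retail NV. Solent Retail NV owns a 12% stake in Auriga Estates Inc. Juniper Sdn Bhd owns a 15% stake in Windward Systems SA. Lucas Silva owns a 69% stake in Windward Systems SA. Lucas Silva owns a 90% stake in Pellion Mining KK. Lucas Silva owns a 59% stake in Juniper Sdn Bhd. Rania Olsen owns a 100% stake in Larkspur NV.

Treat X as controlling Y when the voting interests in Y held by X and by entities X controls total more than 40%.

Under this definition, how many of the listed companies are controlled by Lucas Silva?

Lucas holds 90% of Pellion, so Lucas controls Pellion.
Lucas holds 59% of Juniper, so Lucas controls Juniper.
Lucas and Juniper together hold 69% + 15% = 84% of Windward, so Lucas controls Windward.
No other company's threshold is met.
Lucas controls 3 companies.

3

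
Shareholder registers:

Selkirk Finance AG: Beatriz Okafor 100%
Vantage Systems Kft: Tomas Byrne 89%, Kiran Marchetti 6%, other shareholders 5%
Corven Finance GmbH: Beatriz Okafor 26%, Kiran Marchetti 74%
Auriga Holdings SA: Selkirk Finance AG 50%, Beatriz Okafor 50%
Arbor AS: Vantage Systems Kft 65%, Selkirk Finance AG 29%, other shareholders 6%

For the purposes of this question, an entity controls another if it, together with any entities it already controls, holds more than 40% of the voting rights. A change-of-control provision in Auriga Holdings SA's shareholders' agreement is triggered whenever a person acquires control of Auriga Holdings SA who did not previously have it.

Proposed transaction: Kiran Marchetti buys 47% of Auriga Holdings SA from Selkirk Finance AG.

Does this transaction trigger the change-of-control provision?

The purchase adds only to Kiran's holdings (Selkirk's stake shrinks), so Kiran is the only person who could newly come to control Auriga.
Kiran holds 74% of Corven, so Kiran controls Corven.
Neither Kiran nor any entity Kiran controls holds any voting interest in Auriga.
So before the transaction, Kiran does not control Auriga.
After the purchase, Kiran holds 47% of Auriga directly, and Selkirk's stake falls to 3%.
Kiran holds 47% of Auriga, so Kiran controls Auriga.
Kiran did not control Auriga before and does after, so the clause is triggered.

Yes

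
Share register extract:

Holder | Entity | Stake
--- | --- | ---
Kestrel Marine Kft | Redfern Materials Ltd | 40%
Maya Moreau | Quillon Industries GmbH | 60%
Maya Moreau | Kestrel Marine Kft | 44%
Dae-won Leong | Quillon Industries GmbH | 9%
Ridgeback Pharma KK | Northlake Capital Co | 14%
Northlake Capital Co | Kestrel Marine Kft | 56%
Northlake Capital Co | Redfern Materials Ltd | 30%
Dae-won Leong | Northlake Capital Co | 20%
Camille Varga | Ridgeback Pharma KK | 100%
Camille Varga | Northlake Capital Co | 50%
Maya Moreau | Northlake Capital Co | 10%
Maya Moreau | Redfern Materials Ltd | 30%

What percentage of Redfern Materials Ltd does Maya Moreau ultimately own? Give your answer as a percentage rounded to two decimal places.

52.84%

Maya reaches Redfern along 4 paths.
Direct stake: 30% = 30%.
Via Northlake: 10% × 30% = 3%.
Via Kestrel: 44% × 40% = 17.6%.
Via Northlake → Kestrel: 10% × 56% × 40% = 2.24%.
Total: 30% + 3% + 17.6% + 2.24% = 52.84%.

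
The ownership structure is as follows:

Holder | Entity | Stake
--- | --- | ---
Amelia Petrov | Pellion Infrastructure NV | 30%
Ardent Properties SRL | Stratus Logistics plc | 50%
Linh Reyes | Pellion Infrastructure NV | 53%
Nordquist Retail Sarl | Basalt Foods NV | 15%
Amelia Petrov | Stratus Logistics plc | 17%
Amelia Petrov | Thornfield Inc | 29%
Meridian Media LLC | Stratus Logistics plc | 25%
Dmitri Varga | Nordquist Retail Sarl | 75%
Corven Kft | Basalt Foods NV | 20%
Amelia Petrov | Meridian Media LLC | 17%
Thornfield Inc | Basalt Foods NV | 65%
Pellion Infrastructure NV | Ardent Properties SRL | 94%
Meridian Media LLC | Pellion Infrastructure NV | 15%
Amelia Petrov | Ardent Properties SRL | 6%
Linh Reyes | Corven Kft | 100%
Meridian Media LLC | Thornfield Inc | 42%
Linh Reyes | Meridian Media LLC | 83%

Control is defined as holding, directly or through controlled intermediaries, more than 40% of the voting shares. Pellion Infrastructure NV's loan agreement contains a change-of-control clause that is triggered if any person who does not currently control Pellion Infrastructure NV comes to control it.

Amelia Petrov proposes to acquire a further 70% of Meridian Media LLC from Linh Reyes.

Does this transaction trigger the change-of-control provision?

The purchase adds only to Amelia's holdings (Linh's stake shrinks), so Amelia is the only person who could newly come to control Pellion.
Amelia's largest direct stake is 30% in Pellion, which does not meet the threshold, so Amelia controls no company.
In Pellion, Amelia's side holds only 30%, not > 40%.
So before the transaction, Amelia does not control Pellion.
After the purchase, Amelia's direct stake in Meridian rises to 17% + 70% = 87%, and Linh's stake falls to 13%.
Amelia holds 87% of Meridian, so Amelia controls Meridian.
Amelia and Meridian together hold 30% + 15% = 45% of Pellion, so Amelia controls Pellion.
Amelia did not control Pellion before and does after, so the clause is triggered.

Yes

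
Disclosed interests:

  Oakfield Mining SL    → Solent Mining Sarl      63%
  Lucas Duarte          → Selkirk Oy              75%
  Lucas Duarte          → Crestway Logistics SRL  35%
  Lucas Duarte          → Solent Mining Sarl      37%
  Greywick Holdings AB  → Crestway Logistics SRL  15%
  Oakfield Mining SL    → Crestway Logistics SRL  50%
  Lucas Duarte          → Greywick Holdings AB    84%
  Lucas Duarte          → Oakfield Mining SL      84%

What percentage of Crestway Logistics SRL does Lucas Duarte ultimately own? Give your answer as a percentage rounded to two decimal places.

89.60%

Lucas reaches Crestway along 3 paths.
Via Greywick: 84% × 15% = 12.6%.
Via Oakfield: 84% × 50% = 42%.
Direct stake: 35% = 35%.
Total: 12.6% + 42% + 35% = 89.6%.
Rounded: 89.60%.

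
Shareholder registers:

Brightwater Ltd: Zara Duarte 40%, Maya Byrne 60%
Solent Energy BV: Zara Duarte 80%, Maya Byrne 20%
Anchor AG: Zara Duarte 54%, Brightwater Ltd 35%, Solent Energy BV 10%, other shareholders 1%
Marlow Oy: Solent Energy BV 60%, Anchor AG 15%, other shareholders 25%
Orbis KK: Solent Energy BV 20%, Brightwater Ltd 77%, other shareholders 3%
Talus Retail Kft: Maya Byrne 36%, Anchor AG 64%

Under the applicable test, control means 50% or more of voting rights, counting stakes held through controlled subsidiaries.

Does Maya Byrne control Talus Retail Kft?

Maya holds 60% of Brightwater, so Maya controls Brightwater.
Brightwater holds 77% of Orbis, so Maya controls Orbis.
In Talus, Maya's side holds only 36%, not ≥ 50%.
So Maya does not control Talus.

No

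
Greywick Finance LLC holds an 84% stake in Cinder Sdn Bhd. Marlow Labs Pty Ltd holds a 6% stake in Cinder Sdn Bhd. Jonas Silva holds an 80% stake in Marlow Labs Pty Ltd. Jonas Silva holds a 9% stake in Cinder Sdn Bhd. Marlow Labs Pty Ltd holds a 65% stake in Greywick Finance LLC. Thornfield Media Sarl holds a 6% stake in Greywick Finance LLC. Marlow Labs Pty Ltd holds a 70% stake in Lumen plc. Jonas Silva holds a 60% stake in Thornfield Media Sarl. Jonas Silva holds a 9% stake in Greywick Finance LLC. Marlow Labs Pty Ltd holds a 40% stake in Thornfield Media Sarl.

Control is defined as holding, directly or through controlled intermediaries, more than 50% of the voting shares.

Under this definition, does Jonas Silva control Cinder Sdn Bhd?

Jonas holds 80% of Marlow, so Jonas controls Marlow.
Jonas and Marlow together hold 60% + 40% = 100% of Thornfield, so Jonas controls Thornfield.
Thornfield and Marlow and Jonas together hold 6% + 65% + 9% = 80% of Greywick, so Jonas controls Greywick.
Greywick and Marlow and Jonas together hold 84% + 6% + 9% = 99% of Cinder, so Jonas controls Cinder.

Yes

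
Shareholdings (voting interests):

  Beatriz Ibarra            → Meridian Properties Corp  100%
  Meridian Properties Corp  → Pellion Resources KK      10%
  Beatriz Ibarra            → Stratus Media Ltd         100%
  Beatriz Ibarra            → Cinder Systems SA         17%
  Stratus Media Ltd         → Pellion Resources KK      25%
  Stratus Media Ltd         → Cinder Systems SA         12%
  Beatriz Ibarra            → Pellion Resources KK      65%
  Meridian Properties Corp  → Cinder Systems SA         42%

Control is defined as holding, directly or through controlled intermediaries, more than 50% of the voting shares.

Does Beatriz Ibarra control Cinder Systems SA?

Beatriz holds 100% of Meridian, so Beatriz controls Meridian.
Beatriz holds 100% of Stratus, so Beatriz controls Stratus.
Beatriz and Stratus and Meridian together hold 17% + 12% + 42% = 71% of Cinder, so Beatriz controls Cinder.

Yes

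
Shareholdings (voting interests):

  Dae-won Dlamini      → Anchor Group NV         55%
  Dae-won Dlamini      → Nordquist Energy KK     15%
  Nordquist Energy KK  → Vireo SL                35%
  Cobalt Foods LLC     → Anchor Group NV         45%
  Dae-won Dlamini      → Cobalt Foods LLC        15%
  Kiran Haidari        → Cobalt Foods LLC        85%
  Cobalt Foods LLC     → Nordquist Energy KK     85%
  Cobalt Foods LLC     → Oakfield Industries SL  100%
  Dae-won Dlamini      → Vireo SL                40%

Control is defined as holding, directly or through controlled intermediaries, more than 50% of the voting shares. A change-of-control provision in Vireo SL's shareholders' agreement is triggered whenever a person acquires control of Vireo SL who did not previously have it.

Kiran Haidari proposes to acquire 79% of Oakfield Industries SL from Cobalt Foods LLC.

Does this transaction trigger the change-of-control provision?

The purchase adds only to Kiran's holdings (Cobalt's stake shrinks), so Kiran is the only person who could newly come to control Vireo.
Kiran holds 85% of Cobalt, so Kiran controls Cobalt.
Cobalt holds 85% of Nordquist, so Kiran controls Nordquist.
Cobalt holds 100% of Oakfield, so Kiran controls Oakfield.
In Vireo, Kiran's side holds only 35%, not > 50%.
So before the transaction, Kiran does not control Vireo.
After the purchase, Kiran holds 79% of Oakfield directly, and Cobalt's stake falls to 21%.
Cobalt and Kiran together hold 21% + 79% = 100% of Oakfield, so Kiran controls Oakfield.
After the transaction, Kiran's side holds 35% of Vireo, not > 50%, so Kiran still does not control Vireo.
No new person acquires control, so the clause is not triggered.

No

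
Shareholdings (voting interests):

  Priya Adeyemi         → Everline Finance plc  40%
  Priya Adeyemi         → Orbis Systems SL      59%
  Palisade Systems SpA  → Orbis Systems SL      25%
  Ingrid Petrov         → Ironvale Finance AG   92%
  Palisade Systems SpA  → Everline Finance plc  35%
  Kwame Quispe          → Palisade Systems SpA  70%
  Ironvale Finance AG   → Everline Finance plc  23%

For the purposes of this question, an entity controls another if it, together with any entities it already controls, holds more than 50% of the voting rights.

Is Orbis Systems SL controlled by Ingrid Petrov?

No

Ingrid holds 92% of Ironvale, so Ingrid controls Ironvale.
Neither Ingrid nor any entity Ingrid controls holds any voting interest in Orbis.
So Ingrid does not control Orbis.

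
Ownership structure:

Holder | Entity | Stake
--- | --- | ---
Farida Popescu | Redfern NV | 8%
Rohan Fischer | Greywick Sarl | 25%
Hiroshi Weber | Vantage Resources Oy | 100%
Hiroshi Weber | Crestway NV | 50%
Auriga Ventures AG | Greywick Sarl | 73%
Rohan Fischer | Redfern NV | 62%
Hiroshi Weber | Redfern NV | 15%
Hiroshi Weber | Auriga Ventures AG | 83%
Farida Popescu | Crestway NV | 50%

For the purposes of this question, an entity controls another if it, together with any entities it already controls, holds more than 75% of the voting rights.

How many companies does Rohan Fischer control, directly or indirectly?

Rohan's largest direct stake is 62% in Redfern, which does not meet the threshold.
Rohan controls 0 companies.

0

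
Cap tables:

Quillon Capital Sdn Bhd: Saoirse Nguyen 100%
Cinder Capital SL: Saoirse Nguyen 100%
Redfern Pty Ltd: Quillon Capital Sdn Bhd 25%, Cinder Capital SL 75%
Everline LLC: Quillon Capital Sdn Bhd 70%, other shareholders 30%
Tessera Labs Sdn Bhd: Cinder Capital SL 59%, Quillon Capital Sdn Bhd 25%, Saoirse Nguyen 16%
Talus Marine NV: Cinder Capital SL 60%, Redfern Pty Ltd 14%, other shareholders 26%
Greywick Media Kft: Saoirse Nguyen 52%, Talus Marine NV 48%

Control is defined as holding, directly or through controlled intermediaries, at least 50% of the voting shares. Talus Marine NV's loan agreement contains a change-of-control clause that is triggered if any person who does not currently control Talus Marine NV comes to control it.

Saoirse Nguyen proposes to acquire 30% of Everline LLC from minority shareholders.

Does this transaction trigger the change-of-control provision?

The purchase changes only Saoirse's holdings, so Saoirse is the only person who could newly come to control Talus.
Saoirse holds 100% of Cinder, so Saoirse controls Cinder.
Saoirse holds 100% of Quillon, so Saoirse controls Quillon.
Quillon and Cinder together hold 25% + 75% = 100% of Redfern, so Saoirse controls Redfern.
Cinder and Redfern together hold 60% + 14% = 74% of Talus, so Saoirse controls Talus.
So Saoirse already controls Talus before the transaction.
After the purchase, Saoirse holds 30% of Everline directly.
Saoirse controlled Talus already, so this is not a new person acquiring control; every other person's position is unchanged or reduced.
No new person acquires control, so the clause is not triggered.

No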